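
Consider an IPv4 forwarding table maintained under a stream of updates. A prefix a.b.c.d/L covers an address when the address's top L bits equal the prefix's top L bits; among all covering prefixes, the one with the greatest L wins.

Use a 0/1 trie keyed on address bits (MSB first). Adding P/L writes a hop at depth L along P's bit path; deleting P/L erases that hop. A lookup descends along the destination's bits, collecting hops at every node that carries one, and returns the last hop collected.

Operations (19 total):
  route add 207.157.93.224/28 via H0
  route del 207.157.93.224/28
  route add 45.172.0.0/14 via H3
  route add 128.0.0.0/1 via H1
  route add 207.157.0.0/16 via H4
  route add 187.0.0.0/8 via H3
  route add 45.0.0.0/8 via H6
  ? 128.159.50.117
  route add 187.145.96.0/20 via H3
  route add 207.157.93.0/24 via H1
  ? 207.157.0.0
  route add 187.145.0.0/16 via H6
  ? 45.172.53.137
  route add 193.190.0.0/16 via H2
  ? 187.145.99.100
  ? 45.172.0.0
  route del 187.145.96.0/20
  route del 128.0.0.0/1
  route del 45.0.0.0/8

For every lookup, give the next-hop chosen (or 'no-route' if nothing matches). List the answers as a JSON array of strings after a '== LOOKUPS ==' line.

Apply in order:
  add 207.157.93.224/28 -> H0 at depth 28
  - 207.157.93.224/28 clear@28
  add 45.172.0.0/14 -> H3 at depth 14
  add 128.0.0.0/1 -> H1 at depth 1
  add 207.157.0.0/16 -> H4 at depth 16
  add 187.0.0.0/8 -> H3 at depth 8
  add 45.0.0.0/8 -> H6 at depth 8
  lookup 128.159.50.117: bits 10 walk d0:-→d1:H1→d2:- -> H1
  add 187.145.96.0/20 -> H3 at depth 20
  add 207.157.93.0/24 -> H1 at depth 24
  lookup 207.157.0.0: bits 11001111100111010 walk d0:-→d1:H1→d2:-→d3:-→d4:-→d5:-→d6:-→d7:-→d8:-→d9:-→d10:-→d11:-→d12:-→d13:-→d14:-→d15:-→d16:H4→d17:- -> H4
  add 187.145.0.0/16 -> H6 at depth 16
  lookup 45.172.53.137: bits 00101101101011 walk d0:-→d1:-→d2:-→d3:-→d4:-→d5:-→d6:-→d7:-→d8:H6→d9:-→d10:-→d11:-→d12:-→d13:-→d14:H3 -> H3
  add 193.190.0.0/16 -> H2 at depth 16
  lookup 187.145.99.100: bits 10111011100100010110 walk d0:-→d1:H1→d2:-→d3:-→d4:-→d5:-→d6:-→d7:-→d8:H3→d9:-→d10:-→d11:-→d12:-→d13:-→d14:-→d15:-→d16:H6→d17:-→d18:-→d19:-→d20:H3 -> H3
  lookup 45.172.0.0: bits 00101101101011 walk d0:-→d1:-→d2:-→d3:-→d4:-→d5:-→d6:-→d7:-→d8:H6→d9:-→d10:-→d11:-→d12:-→d13:-→d14:H3 -> H3
  - 187.145.96.0/20 clear@20
  - 128.0.0.0/1 clear@1
  - 45.0.0.0/8 clear@8

== LOOKUPS ==
["H1","H4","H3","H3","H3"]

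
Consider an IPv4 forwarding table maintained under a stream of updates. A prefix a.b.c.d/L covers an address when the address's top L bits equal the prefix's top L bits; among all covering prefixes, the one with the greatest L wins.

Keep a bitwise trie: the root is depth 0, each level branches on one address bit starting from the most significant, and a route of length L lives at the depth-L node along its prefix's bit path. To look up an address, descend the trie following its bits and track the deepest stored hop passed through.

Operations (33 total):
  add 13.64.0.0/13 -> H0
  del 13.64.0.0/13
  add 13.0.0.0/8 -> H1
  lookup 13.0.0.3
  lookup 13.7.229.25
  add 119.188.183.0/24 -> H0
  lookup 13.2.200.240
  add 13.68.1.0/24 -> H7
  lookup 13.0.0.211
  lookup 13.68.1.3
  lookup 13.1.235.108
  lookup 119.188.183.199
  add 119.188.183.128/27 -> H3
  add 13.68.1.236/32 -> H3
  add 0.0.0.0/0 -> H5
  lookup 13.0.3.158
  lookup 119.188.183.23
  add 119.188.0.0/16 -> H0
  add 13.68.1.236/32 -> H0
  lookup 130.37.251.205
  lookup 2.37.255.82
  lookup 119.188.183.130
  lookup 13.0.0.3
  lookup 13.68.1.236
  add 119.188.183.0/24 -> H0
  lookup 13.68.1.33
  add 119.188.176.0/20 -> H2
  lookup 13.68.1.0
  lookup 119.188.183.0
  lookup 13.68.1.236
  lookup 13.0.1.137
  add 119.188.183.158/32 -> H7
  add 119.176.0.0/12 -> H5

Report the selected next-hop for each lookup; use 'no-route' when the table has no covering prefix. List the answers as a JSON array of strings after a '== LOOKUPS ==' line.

Trace:
  add 13.64.0.0/13 -> H0 at depth 13
  del 13.64.0.0/13 (clear depth 13)
  add 13.0.0.0/8 -> H1 at depth 8
  Q 13.0.0.3: descend 000011010 ; hops seen [H1] ; pick H1
  Q 13.7.229.25: descend 000011010 ; hops seen [H1] ; pick H1
  add 119.188.183.0/24 -> H0 at depth 24
  Q 13.2.200.240: descend 000011010 ; hops seen [H1] ; pick H1
  add 13.68.1.0/24 -> H7 at depth 24
  Q 13.0.0.211: descend 000011010 ; hops seen [H1] ; pick H1
  Q 13.68.1.3: descend 000011010100010000000001 ; hops seen [H1,H7] ; pick H7
  Q 13.1.235.108: descend 000011010 ; hops seen [H1] ; pick H1
  Q 119.188.183.199: descend 011101111011110010110111 ; hops seen [H0] ; pick H0
  add 119.188.183.128/27 -> H3 at depth 27
  add 13.68.1.236/32 -> H3 at depth 32
  add 0.0.0.0/0 -> H5 at depth 0
  Q 13.0.3.158: descend 000011010 ; hops seen [H5,H1] ; pick H1
  Q 119.188.183.23: descend 011101111011110010110111 ; hops seen [H5,H0] ; pick H0
  add 119.188.0.0/16 -> H0 at depth 16
  add 13.68.1.236/32 -> H0 at depth 32
  Q 130.37.251.205: descend ε ; hops seen [H5] ; pick H5
  Q 2.37.255.82: descend 0000 ; hops seen [H5] ; pick H5
  Q 119.188.183.130: descend 011101111011110010110111100 ; hops seen [H5,H0,H0,H3] ; pick H3
  Q 13.0.0.3: descend 000011010 ; hops seen [H5,H1] ; pick H1
  Q 13.68.1.236: descend 00001101010001000000000111101100 ; hops seen [H5,H1,H7,H0] ; pick H0
  add 119.188.183.0/24 -> H0 at depth 24
  Q 13.68.1.33: descend 000011010100010000000001 ; hops seen [H5,H1,H7] ; pick H7
  add 119.188.176.0/20 -> H2 at depth 20
  Q 13.68.1.0: descend 000011010100010000000001 ; hops seen [H5,H1,H7] ; pick H7
  Q 119.188.183.0: descend 011101111011110010110111 ; hops seen [H5,H0,H2,H0] ; pick H0
  Q 13.68.1.236: descend 00001101010001000000000111101100 ; hops seen [H5,H1,H7,H0] ; pick H0
  Q 13.0.1.137: descend 000011010 ; hops seen [H5,H1] ; pick H1
  add 119.188.183.158/32 -> H7 at depth 32
  add 119.176.0.0/12 -> H5 at depth 12

== LOOKUPS ==
["H1","H1","H1","H1","H7","H1","H0","H1","H0","H5","H5","H3","H1","H0","H7","H7","H0","H0","H1"]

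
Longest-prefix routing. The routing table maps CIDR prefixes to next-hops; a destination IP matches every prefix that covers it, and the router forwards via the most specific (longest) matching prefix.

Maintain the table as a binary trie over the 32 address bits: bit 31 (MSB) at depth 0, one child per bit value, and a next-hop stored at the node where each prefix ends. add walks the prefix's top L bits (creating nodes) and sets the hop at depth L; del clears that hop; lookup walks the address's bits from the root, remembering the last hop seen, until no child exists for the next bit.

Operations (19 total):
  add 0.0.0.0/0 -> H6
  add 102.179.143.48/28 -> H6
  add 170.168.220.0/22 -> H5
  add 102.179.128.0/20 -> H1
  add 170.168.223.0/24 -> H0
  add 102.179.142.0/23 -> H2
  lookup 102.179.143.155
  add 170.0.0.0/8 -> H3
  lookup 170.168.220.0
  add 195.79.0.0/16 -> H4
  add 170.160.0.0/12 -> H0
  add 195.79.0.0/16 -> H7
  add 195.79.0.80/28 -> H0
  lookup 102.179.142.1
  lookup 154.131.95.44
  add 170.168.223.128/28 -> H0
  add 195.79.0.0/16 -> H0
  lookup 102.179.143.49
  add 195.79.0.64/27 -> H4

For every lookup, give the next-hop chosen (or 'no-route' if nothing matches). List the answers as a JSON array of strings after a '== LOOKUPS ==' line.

Trace:
  + 0.0.0.0/0 (H6) depth=0
  + 102.179.143.48/28 (H6) depth=28
  + 170.168.220.0/22 (H5) depth=22
  + 102.179.128.0/20 (H1) depth=20
  + 170.168.223.0/24 (H0) depth=24
  + 102.179.142.0/23 (H2) depth=23
  Q 102.179.143.155: descend 011001101011001110001111 ; hops seen [H6,H1,H2] ; pick H2
  + 170.0.0.0/8 (H3) depth=8
  Q 170.168.220.0: descend 1010101010101000110111 ; hops seen [H6,H3,H5] ; pick H5
  + 195.79.0.0/16 (H4) depth=16
  + 170.160.0.0/12 (H0) depth=12
  + 195.79.0.0/16 (H7) depth=16
  + 195.79.0.80/28 (H0) depth=28
  Q 102.179.142.1: descend 01100110101100111000111 ; hops seen [H6,H1,H2] ; pick H2
  Q 154.131.95.44: descend 10 ; hops seen [H6] ; pick H6
  + 170.168.223.128/28 (H0) depth=28
  + 195.79.0.0/16 (H0) depth=16
  Q 102.179.143.49: descend 0110011010110011100011110011 ; hops seen [H6,H1,H2,H6] ; pick H6
  + 195.79.0.64/27 (H4) depth=27

== LOOKUPS ==
["H2","H5","H2","H6","H6"]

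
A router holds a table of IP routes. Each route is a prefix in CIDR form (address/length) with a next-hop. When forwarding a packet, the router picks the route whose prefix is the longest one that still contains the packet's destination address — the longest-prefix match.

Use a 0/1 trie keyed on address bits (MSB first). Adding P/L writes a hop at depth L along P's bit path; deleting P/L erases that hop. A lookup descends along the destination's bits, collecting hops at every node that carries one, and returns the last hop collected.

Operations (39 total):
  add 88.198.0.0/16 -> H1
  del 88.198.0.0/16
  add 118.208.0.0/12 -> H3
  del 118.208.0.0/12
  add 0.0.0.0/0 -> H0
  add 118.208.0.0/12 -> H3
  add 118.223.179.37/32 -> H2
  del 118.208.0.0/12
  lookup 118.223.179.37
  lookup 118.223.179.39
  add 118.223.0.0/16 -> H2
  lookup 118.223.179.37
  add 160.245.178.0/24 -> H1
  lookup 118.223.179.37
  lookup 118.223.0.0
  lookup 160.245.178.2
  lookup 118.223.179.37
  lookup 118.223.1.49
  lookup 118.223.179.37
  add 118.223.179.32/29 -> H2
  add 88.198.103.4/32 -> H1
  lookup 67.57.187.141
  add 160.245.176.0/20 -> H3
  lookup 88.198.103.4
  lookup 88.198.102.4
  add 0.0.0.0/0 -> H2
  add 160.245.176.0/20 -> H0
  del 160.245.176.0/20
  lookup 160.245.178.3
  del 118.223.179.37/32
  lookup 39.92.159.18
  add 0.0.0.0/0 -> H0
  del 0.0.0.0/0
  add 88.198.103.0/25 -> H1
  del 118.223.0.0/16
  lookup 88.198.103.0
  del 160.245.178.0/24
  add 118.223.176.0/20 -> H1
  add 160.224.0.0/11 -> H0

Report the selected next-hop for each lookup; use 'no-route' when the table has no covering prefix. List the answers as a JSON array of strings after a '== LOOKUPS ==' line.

Process each operation:
  add 88.198.0.0/16 -> H1 at depth 16
  del 88.198.0.0/16 (clear depth 16)
  add 118.208.0.0/12 -> H3 at depth 12
  del 118.208.0.0/12 (clear depth 12)
  add 0.0.0.0/0 -> H0 at depth 0
  add 118.208.0.0/12 -> H3 at depth 12
  add 118.223.179.37/32 -> H2 at depth 32
  del 118.208.0.0/12 (clear depth 12)
  lookup 118.223.179.37: bits 01110110110111111011001100100101 walk d0:H0→d1:-→d2:-→d3:-→d4:-→d5:-→d6:-→d7:-→d8:-→d9:-→d10:-→d11:-→d12:-→d13:-→d14:-→d15:-→d16:-→d17:-→d18:-→d19:-→d20:-→d21:-→d22:-→d23:-→d24:-→d25:-→d26:-→d27:-→d28:-→d29:-→d30:-→d31:-→d32:H2 -> H2
  lookup 118.223.179.39: bits 011101101101111110110011001001 walk d0:H0→d1:-→d2:-→d3:-→d4:-→d5:-→d6:-→d7:-→d8:-→d9:-→d10:-→d11:-→d12:-→d13:-→d14:-→d15:-→d16:-→d17:-→d18:-→d19:-→d20:-→d21:-→d22:-→d23:-→d24:-→d25:-→d26:-→d27:-→d28:-→d29:-→d30:- -> H0
  add 118.223.0.0/16 -> H2 at depth 16
  lookup 118.223.179.37: bits 01110110110111111011001100100101 walk d0:H0→d1:-→d2:-→d3:-→d4:-→d5:-→d6:-→d7:-→d8:-→d9:-→d10:-→d11:-→d12:-→d13:-→d14:-→d15:-→d16:H2→d17:-→d18:-→d19:-→d20:-→d21:-→d22:-→d23:-→d24:-→d25:-→d26:-→d27:-→d28:-→d29:-→d30:-→d31:-→d32:H2 -> H2
  add 160.245.178.0/24 -> H1 at depth 24
  lookup 118.223.179.37: bits 01110110110111111011001100100101 walk d0:H0→d1:-→d2:-→d3:-→d4:-→d5:-→d6:-→d7:-→d8:-→d9:-→d10:-→d11:-→d12:-→d13:-→d14:-→d15:-→d16:H2→d17:-→d18:-→d19:-→d20:-→d21:-→d22:-→d23:-→d24:-→d25:-→d26:-→d27:-→d28:-→d29:-→d30:-→d31:-→d32:H2 -> H2
  lookup 118.223.0.0: bits 0111011011011111 walk d0:H0→d1:-→d2:-→d3:-→d4:-→d5:-→d6:-→d7:-→d8:-→d9:-→d10:-→d11:-→d12:-→d13:-→d14:-→d15:-→d16:H2 -> H2
  lookup 160.245.178.2: bits 101000001111010110110010 walk d0:H0→d1:-→d2:-→d3:-→d4:-→d5:-→d6:-→d7:-→d8:-→d9:-→d10:-→d11:-→d12:-→d13:-→d14:-→d15:-→d16:-→d17:-→d18:-→d19:-→d20:-→d21:-→d22:-→d23:-→d24:H1 -> H1
  lookup 118.223.179.37: bits 01110110110111111011001100100101 walk d0:H0→d1:-→d2:-→d3:-→d4:-→d5:-→d6:-→d7:-→d8:-→d9:-→d10:-→d11:-→d12:-→d13:-→d14:-→d15:-→d16:H2→d17:-→d18:-→d19:-→d20:-→d21:-→d22:-→d23:-→d24:-→d25:-→d26:-→d27:-→d28:-→d29:-→d30:-→d31:-→d32:H2 -> H2
  lookup 118.223.1.49: bits 0111011011011111 walk d0:H0→d1:-→d2:-→d3:-→d4:-→d5:-→d6:-→d7:-→d8:-→d9:-→d10:-→d11:-→d12:-→d13:-→d14:-→d15:-→d16:H2 -> H2
  lookup 118.223.179.37: bits 01110110110111111011001100100101 walk d0:H0→d1:-→d2:-→d3:-→d4:-→d5:-→d6:-→d7:-→d8:-→d9:-→d10:-→d11:-→d12:-→d13:-→d14:-→d15:-→d16:H2→d17:-→d18:-→d19:-→d20:-→d21:-→d22:-→d23:-→d24:-→d25:-→d26:-→d27:-→d28:-→d29:-→d30:-→d31:-→d32:H2 -> H2
  add 118.223.179.32/29 -> H2 at depth 29
  add 88.198.103.4/32 -> H1 at depth 32
  lookup 67.57.187.141: bits 010 walk d0:H0→d1:-→d2:-→d3:- -> H0
  add 160.245.176.0/20 -> H3 at depth 20
  lookup 88.198.103.4: bits 01011000110001100110011100000100 walk d0:H0→d1:-→d2:-→d3:-→d4:-→d5:-→d6:-→d7:-→d8:-→d9:-→d10:-→d11:-→d12:-→d13:-→d14:-→d15:-→d16:-→d17:-→d18:-→d19:-→d20:-→d21:-→d22:-→d23:-→d24:-→d25:-→d26:-→d27:-→d28:-→d29:-→d30:-→d31:-→d32:H1 -> H1
  lookup 88.198.102.4: bits 01011000110001100110011 walk d0:H0→d1:-→d2:-→d3:-→d4:-→d5:-→d6:-→d7:-→d8:-→d9:-→d10:-→d11:-→d12:-→d13:-→d14:-→d15:-→d16:-→d17:-→d18:-→d19:-→d20:-→d21:-→d22:-→d23:- -> H0
  add 0.0.0.0/0 -> H2 at depth 0
  add 160.245.176.0/20 -> H0 at depth 20
  del 160.245.176.0/20 (clear depth 20)
  lookup 160.245.178.3: bits 101000001111010110110010 walk d0:H2→d1:-→d2:-→d3:-→d4:-→d5:-→d6:-→d7:-→d8:-→d9:-→d10:-→d11:-→d12:-→d13:-→d14:-→d15:-→d16:-→d17:-→d18:-→d19:-→d20:-→d21:-→d22:-→d23:-→d24:H1 -> H1
  del 118.223.179.37/32 (clear depth 32)
  lookup 39.92.159.18: bits 0 walk d0:H2→d1:- -> H2
  add 0.0.0.0/0 -> H0 at depth 0
  del 0.0.0.0/0 (clear depth 0)
  add 88.198.103.0/25 -> H1 at depth 25
  del 118.223.0.0/16 (clear depth 16)
  lookup 88.198.103.0: bits 01011000110001100110011100000 walk d0:-→d1:-→d2:-→d3:-→d4:-→d5:-→d6:-→d7:-→d8:-→d9:-→d10:-→d11:-→d12:-→d13:-→d14:-→d15:-→d16:-→d17:-→d18:-→d19:-→d20:-→d21:-→d22:-→d23:-→d24:-→d25:H1→d26:-→d27:-→d28:-→d29:- -> H1
  del 160.245.178.0/24 (clear depth 24)
  add 118.223.176.0/20 -> H1 at depth 20
  add 160.224.0.0/11 -> H0 at depth 11

== LOOKUPS ==
["H2","H0","H2","H2","H2","H1","H2","H2","H2","H0","H1","H0","H1","H2","H1"]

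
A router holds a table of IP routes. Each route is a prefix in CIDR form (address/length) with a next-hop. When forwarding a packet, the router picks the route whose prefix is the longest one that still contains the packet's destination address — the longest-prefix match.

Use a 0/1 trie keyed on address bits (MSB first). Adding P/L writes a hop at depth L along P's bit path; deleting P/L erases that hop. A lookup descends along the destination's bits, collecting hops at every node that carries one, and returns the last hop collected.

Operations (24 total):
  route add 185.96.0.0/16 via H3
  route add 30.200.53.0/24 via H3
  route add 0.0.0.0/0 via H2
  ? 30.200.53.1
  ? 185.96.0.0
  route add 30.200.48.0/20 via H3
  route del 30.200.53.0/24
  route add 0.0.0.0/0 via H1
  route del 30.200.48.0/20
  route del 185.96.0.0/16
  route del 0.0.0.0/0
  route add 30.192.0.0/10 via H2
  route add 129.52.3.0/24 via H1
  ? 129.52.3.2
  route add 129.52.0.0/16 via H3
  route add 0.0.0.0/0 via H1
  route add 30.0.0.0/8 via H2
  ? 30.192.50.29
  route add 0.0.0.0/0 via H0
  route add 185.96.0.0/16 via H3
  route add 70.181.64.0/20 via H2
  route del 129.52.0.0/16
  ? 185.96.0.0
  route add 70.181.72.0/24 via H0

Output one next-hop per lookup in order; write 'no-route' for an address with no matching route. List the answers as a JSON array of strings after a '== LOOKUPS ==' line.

Trace:
  + 185.96.0.0/16 (H3) depth=16
  + 30.200.53.0/24 (H3) depth=24
  + 0.0.0.0/0 (H2) depth=0
  lookup 30.200.53.1: bits 000111101100100000110101 walk d0:H2→d1:-→d2:-→d3:-→d4:-→d5:-→d6:-→d7:-→d8:-→d9:-→d10:-→d11:-→d12:-→d13:-→d14:-→d15:-→d16:-→d17:-→d18:-→d19:-→d20:-→d21:-→d22:-→d23:-→d24:H3 -> H3
  lookup 185.96.0.0: bits 1011100101100000 walk d0:H2→d1:-→d2:-→d3:-→d4:-→d5:-→d6:-→d7:-→d8:-→d9:-→d10:-→d11:-→d12:-→d13:-→d14:-→d15:-→d16:H3 -> H3
  + 30.200.48.0/20 (H3) depth=20
  - 30.200.53.0/24 clear@24
  + 0.0.0.0/0 (H1) depth=0
  - 30.200.48.0/20 clear@20
  - 185.96.0.0/16 clear@16
  - 0.0.0.0/0 clear@0
  + 30.192.0.0/10 (H2) depth=10
  + 129.52.3.0/24 (H1) depth=24
  lookup 129.52.3.2: bits 100000010011010000000011 walk d0:-→d1:-→d2:-→d3:-→d4:-→d5:-→d6:-→d7:-→d8:-→d9:-→d10:-→d11:-→d12:-→d13:-→d14:-→d15:-→d16:-→d17:-→d18:-→d19:-→d20:-→d21:-→d22:-→d23:-→d24:H1 -> H1
  + 129.52.0.0/16 (H3) depth=16
  + 0.0.0.0/0 (H1) depth=0
  + 30.0.0.0/8 (H2) depth=8
  lookup 30.192.50.29: bits 000111101100 walk d0:H1→d1:-→d2:-→d3:-→d4:-→d5:-→d6:-→d7:-→d8:H2→d9:-→d10:H2→d11:-→d12:- -> H2
  + 0.0.0.0/0 (H0) depth=0
  + 185.96.0.0/16 (H3) depth=16
  + 70.181.64.0/20 (H2) depth=20
  - 129.52.0.0/16 clear@16
  lookup 185.96.0.0: bits 1011100101100000 walk d0:H0→d1:-→d2:-→d3:-→d4:-→d5:-→d6:-→d7:-→d8:-→d9:-→d10:-→d11:-→d12:-→d13:-→d14:-→d15:-→d16:H3 -> H3
  + 70.181.72.0/24 (H0) depth=24

== LOOKUPS ==
["H3","H3","H1","H2","H3"]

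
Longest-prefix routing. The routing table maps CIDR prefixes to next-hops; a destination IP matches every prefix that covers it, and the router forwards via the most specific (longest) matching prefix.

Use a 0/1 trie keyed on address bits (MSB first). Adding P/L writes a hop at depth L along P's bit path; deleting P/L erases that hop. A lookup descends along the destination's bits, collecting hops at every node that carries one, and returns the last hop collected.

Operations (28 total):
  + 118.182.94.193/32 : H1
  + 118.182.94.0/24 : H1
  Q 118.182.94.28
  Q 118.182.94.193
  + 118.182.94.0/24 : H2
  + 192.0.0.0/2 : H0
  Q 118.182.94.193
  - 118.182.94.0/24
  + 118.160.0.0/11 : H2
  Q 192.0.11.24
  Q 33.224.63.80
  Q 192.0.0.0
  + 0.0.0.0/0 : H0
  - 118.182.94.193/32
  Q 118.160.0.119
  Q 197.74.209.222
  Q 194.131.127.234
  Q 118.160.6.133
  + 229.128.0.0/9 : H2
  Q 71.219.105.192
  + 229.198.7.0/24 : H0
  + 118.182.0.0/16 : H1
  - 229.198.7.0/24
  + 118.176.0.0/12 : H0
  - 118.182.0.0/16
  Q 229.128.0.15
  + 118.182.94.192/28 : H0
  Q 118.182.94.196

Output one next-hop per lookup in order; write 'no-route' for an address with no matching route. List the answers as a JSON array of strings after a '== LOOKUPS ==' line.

Process each operation:
  + 118.182.94.193/32 (H1) depth=32
  + 118.182.94.0/24 (H1) depth=24
  Q 118.182.94.28: descend 011101101011011001011110 ; hops seen [H1] ; pick H1
  Q 118.182.94.193: descend 01110110101101100101111011000001 ; hops seen [H1,H1] ; pick H1
  + 118.182.94.0/24 (H2) depth=24
  + 192.0.0.0/2 (H0) depth=2
  Q 118.182.94.193: descend 01110110101101100101111011000001 ; hops seen [H2,H1] ; pick H1
  del 118.182.94.0/24 (clear depth 24)
  + 118.160.0.0/11 (H2) depth=11
  Q 192.0.11.24: descend 11 ; hops seen [H0] ; pick H0
  Q 33.224.63.80: descend 0 ; hops seen [∅] ; pick no-route
  Q 192.0.0.0: descend 11 ; hops seen [H0] ; pick H0
  + 0.0.0.0/0 (H0) depth=0
  del 118.182.94.193/32 (clear depth 32)
  Q 118.160.0.119: descend 01110110101 ; hops seen [H0,H2] ; pick H2
  Q 197.74.209.222: descend 11 ; hops seen [H0,H0] ; pick H0
  Q 194.131.127.234: descend 11 ; hops seen [H0,H0] ; pick H0
  Q 118.160.6.133: descend 01110110101 ; hops seen [H0,H2] ; pick H2
  + 229.128.0.0/9 (H2) depth=9
  Q 71.219.105.192: descend 01 ; hops seen [H0] ; pick H0
  + 229.198.7.0/24 (H0) depth=24
  + 118.182.0.0/16 (H1) depth=16
  del 229.198.7.0/24 (clear depth 24)
  + 118.176.0.0/12 (H0) depth=12
  del 118.182.0.0/16 (clear depth 16)
  Q 229.128.0.15: descend 111001011 ; hops seen [H0,H0,H2] ; pick H2
  + 118.182.94.192/28 (H0) depth=28
  Q 118.182.94.196: descend 01110110101101100101111011000 ; hops seen [H0,H2,H0,H0] ; pick H0

== LOOKUPS ==
["H1","H1","H1","H0","no-route","H0","H2","H0","H0","H2","H0","H2","H0"]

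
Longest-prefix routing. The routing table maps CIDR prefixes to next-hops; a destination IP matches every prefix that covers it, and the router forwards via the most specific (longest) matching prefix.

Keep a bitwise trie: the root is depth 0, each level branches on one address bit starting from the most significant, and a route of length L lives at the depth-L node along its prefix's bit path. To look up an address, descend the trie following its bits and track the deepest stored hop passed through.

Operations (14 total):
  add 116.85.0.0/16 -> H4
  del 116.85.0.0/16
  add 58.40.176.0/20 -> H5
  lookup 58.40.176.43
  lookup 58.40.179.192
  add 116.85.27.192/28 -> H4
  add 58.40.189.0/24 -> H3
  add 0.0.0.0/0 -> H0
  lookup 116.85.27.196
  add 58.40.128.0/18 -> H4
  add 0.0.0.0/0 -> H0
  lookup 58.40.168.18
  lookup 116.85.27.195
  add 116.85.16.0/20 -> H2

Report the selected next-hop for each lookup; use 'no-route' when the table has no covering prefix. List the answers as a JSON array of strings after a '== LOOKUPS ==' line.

Process each operation:
  + 116.85.0.0/16 (H4) depth=16
  del 116.85.0.0/16 (clear depth 16)
  + 58.40.176.0/20 (H5) depth=20
  lookup 58.40.176.43: bits 00111010001010001011 walk d0:-→d1:-→d2:-→d3:-→d4:-→d5:-→d6:-→d7:-→d8:-→d9:-→d10:-→d11:-→d12:-→d13:-→d14:-→d15:-→d16:-→d17:-→d18:-→d19:-→d20:H5 -> H5
  lookup 58.40.179.192: bits 00111010001010001011 walk d0:-→d1:-→d2:-→d3:-→d4:-→d5:-→d6:-→d7:-→d8:-→d9:-→d10:-→d11:-→d12:-→d13:-→d14:-→d15:-→d16:-→d17:-→d18:-→d19:-→d20:H5 -> H5
  + 116.85.27.192/28 (H4) depth=28
  + 58.40.189.0/24 (H3) depth=24
  + 0.0.0.0/0 (H0) depth=0
  lookup 116.85.27.196: bits 0111010001010101000110111100 walk d0:H0→d1:-→d2:-→d3:-→d4:-→d5:-→d6:-→d7:-→d8:-→d9:-→d10:-→d11:-→d12:-→d13:-→d14:-→d15:-→d16:-→d17:-→d18:-→d19:-→d20:-→d21:-→d22:-→d23:-→d24:-→d25:-→d26:-→d27:-→d28:H4 -> H4
  + 58.40.128.0/18 (H4) depth=18
  + 0.0.0.0/0 (H0) depth=0
  lookup 58.40.168.18: bits 0011101000101000101 walk d0:H0→d1:-→d2:-→d3:-→d4:-→d5:-→d6:-→d7:-→d8:-→d9:-→d10:-→d11:-→d12:-→d13:-→d14:-→d15:-→d16:-→d17:-→d18:H4→d19:- -> H4
  lookup 116.85.27.195: bits 0111010001010101000110111100 walk d0:H0→d1:-→d2:-→d3:-→d4:-→d5:-→d6:-→d7:-→d8:-→d9:-→d10:-→d11:-→d12:-→d13:-→d14:-→d15:-→d16:-→d17:-→d18:-→d19:-→d20:-→d21:-→d22:-→d23:-→d24:-→d25:-→d26:-→d27:-→d28:H4 -> H4
  + 116.85.16.0/20 (H2) depth=20

== LOOKUPS ==
["H5","H5","H4","H4","H4"]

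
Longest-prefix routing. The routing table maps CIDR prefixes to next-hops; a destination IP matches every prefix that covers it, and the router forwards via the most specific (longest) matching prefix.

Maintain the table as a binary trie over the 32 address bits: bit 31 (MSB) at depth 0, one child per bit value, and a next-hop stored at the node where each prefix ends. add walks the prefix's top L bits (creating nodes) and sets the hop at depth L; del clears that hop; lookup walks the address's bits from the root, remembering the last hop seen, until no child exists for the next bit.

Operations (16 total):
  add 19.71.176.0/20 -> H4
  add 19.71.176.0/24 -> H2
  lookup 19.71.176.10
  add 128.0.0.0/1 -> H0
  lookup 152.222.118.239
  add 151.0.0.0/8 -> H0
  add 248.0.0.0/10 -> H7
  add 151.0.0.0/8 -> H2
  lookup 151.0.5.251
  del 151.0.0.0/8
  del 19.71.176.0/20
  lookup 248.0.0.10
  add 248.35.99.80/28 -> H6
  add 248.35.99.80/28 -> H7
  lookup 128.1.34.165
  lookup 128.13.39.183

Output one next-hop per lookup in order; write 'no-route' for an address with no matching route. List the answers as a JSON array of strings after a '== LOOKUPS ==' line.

Apply in order:
  + 19.71.176.0/20 (H4) depth=20
  + 19.71.176.0/24 (H2) depth=24
  lookup 19.71.176.10: bits 000100110100011110110000 walk d0:-→d1:-→d2:-→d3:-→d4:-→d5:-→d6:-→d7:-→d8:-→d9:-→d10:-→d11:-→d12:-→d13:-→d14:-→d15:-→d16:-→d17:-→d18:-→d19:-→d20:H4→d21:-→d22:-→d23:-→d24:H2 -> H2
  + 128.0.0.0/1 (H0) depth=1
  lookup 152.222.118.239: bits 1 walk d0:-→d1:H0 -> H0
  + 151.0.0.0/8 (H0) depth=8
  + 248.0.0.0/10 (H7) depth=10
  + 151.0.0.0/8 (H2) depth=8
  lookup 151.0.5.251: bits 10010111 walk d0:-→d1:H0→d2:-→d3:-→d4:-→d5:-→d6:-→d7:-→d8:H2 -> H2
  del 151.0.0.0/8 (clear depth 8)
  del 19.71.176.0/20 (clear depth 20)
  lookup 248.0.0.10: bits 1111100000 walk d0:-→d1:H0→d2:-→d3:-→d4:-→d5:-→d6:-→d7:-→d8:-→d9:-→d10:H7 -> H7
  + 248.35.99.80/28 (H6) depth=28
  + 248.35.99.80/28 (H7) depth=28
  lookup 128.1.34.165: bits 100 walk d0:-→d1:H0→d2:-→d3:- -> H0
  lookup 128.13.39.183: bits 100 walk d0:-→d1:H0→d2:-→d3:- -> H0

== LOOKUPS ==
["H2","H0","H2","H7","H0","H0"]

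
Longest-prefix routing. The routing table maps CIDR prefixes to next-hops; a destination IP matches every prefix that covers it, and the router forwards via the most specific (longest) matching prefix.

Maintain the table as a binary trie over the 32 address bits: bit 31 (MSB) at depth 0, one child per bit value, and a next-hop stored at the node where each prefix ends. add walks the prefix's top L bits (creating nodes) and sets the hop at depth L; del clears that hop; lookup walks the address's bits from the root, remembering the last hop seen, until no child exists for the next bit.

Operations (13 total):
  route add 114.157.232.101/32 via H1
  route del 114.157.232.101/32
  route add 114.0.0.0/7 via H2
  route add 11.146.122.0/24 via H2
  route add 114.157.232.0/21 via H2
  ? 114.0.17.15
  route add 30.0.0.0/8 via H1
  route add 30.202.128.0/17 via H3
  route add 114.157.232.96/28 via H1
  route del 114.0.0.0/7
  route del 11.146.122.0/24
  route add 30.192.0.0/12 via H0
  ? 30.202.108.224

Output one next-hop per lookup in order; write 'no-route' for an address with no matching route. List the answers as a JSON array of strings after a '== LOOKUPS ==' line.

Apply in order:
  add 114.157.232.101/32 -> H1 at depth 32
  - 114.157.232.101/32 clear@32
  add 114.0.0.0/7 -> H2 at depth 7
  add 11.146.122.0/24 -> H2 at depth 24
  add 114.157.232.0/21 -> H2 at depth 21
  lookup 114.0.17.15: bits 01110010 walk d0:-→d1:-→d2:-→d3:-→d4:-→d5:-→d6:-→d7:H2→d8:- -> H2
  add 30.0.0.0/8 -> H1 at depth 8
  add 30.202.128.0/17 -> H3 at depth 17
  add 114.157.232.96/28 -> H1 at depth 28
  - 114.0.0.0/7 clear@7
  - 11.146.122.0/24 clear@24
  add 30.192.0.0/12 -> H0 at depth 12
  lookup 30.202.108.224: bits 0001111011001010 walk d0:-→d1:-→d2:-→d3:-→d4:-→d5:-→d6:-→d7:-→d8:H1→d9:-→d10:-→d11:-→d12:H0→d13:-→d14:-→d15:-→d16:- -> H0

== LOOKUPS ==
["H2","H0"]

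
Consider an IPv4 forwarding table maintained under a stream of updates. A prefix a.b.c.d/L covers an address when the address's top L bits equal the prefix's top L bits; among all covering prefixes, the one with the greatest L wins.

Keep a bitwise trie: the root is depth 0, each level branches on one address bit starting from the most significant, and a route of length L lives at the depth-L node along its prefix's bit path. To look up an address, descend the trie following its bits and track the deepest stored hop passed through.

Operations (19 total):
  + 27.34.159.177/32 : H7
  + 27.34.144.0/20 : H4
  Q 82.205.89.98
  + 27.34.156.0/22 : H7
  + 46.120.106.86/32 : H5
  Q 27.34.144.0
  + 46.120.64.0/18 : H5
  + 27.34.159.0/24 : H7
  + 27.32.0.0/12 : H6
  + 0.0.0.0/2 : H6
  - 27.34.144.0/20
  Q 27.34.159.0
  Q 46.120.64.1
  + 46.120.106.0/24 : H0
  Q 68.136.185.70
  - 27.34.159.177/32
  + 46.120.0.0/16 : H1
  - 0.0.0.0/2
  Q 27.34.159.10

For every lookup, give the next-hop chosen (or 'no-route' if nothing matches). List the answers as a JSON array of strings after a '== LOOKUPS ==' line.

Trace:
  + 27.34.159.177/32 (H7) depth=32
  + 27.34.144.0/20 (H4) depth=20
  Q 82.205.89.98: descend 0 ; hops seen [∅] ; pick no-route
  + 27.34.156.0/22 (H7) depth=22
  + 46.120.106.86/32 (H5) depth=32
  Q 27.34.144.0: descend 00011011001000101001 ; hops seen [H4] ; pick H4
  + 46.120.64.0/18 (H5) depth=18
  + 27.34.159.0/24 (H7) depth=24
  + 27.32.0.0/12 (H6) depth=12
  + 0.0.0.0/2 (H6) depth=2
  del 27.34.144.0/20 (clear depth 20)
  Q 27.34.159.0: descend 000110110010001010011111 ; hops seen [H6,H6,H7,H7] ; pick H7
  Q 46.120.64.1: descend 001011100111100001 ; hops seen [H6,H5] ; pick H5
  + 46.120.106.0/24 (H0) depth=24
  Q 68.136.185.70: descend 0 ; hops seen [∅] ; pick no-route
  del 27.34.159.177/32 (clear depth 32)
  + 46.120.0.0/16 (H1) depth=16
  del 0.0.0.0/2 (clear depth 2)
  Q 27.34.159.10: descend 000110110010001010011111 ; hops seen [H6,H7,H7] ; pick H7

== LOOKUPS ==
["no-route","H4","H7","H5","no-route","H7"]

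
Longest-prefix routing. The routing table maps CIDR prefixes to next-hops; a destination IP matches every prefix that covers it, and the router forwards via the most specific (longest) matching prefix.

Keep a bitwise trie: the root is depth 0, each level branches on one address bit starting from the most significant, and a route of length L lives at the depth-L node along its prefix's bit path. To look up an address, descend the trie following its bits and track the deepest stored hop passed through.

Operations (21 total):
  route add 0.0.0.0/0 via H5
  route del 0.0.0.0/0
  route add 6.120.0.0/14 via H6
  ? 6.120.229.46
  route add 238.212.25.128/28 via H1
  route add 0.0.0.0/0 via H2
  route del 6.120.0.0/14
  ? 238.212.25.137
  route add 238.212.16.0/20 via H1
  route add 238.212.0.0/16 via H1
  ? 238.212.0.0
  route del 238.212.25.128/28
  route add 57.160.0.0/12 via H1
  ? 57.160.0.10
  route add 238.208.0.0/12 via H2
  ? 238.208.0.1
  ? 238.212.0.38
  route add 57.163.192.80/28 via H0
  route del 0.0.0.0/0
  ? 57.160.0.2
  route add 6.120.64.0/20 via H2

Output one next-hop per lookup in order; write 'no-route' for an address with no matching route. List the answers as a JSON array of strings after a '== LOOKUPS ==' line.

Trace:
  add 0.0.0.0/0 -> H5 at depth 0
  del 0.0.0.0/0 (clear depth 0)
  add 6.120.0.0/14 -> H6 at depth 14
  lookup 6.120.229.46: bits 00000110011110 walk d0:-→d1:-→d2:-→d3:-→d4:-→d5:-→d6:-→d7:-→d8:-→d9:-→d10:-→d11:-→d12:-→d13:-→d14:H6 -> H6
  add 238.212.25.128/28 -> H1 at depth 28
  add 0.0.0.0/0 -> H2 at depth 0
  del 6.120.0.0/14 (clear depth 14)
  lookup 238.212.25.137: bits 1110111011010100000110011000 walk d0:H2→d1:-→d2:-→d3:-→d4:-→d5:-→d6:-→d7:-→d8:-→d9:-→d10:-→d11:-→d12:-→d13:-→d14:-→d15:-→d16:-→d17:-→d18:-→d19:-→d20:-→d21:-→d22:-→d23:-→d24:-→d25:-→d26:-→d27:-→d28:H1 -> H1
  add 238.212.16.0/20 -> H1 at depth 20
  add 238.212.0.0/16 -> H1 at depth 16
  lookup 238.212.0.0: bits 1110111011010100000 walk d0:H2→d1:-→d2:-→d3:-→d4:-→d5:-→d6:-→d7:-→d8:-→d9:-→d10:-→d11:-→d12:-→d13:-→d14:-→d15:-→d16:H1→d17:-→d18:-→d19:- -> H1
  del 238.212.25.128/28 (clear depth 28)
  add 57.160.0.0/12 -> H1 at depth 12
  lookup 57.160.0.10: bits 001110011010 walk d0:H2→d1:-→d2:-→d3:-→d4:-→d5:-→d6:-→d7:-→d8:-→d9:-→d10:-→d11:-→d12:H1 -> H1
  add 238.208.0.0/12 -> H2 at depth 12
  lookup 238.208.0.1: bits 1110111011010 walk d0:H2→d1:-→d2:-→d3:-→d4:-→d5:-→d6:-→d7:-→d8:-→d9:-→d10:-→d11:-→d12:H2→d13:- -> H2
  lookup 238.212.0.38: bits 1110111011010100000 walk d0:H2→d1:-→d2:-→d3:-→d4:-→d5:-→d6:-→d7:-→d8:-→d9:-→d10:-→d11:-→d12:H2→d13:-→d14:-→d15:-→d16:H1→d17:-→d18:-→d19:- -> H1
  add 57.163.192.80/28 -> H0 at depth 28
  del 0.0.0.0/0 (clear depth 0)
  lookup 57.160.0.2: bits 00111001101000 walk d0:-→d1:-→d2:-→d3:-→d4:-→d5:-→d6:-→d7:-→d8:-→d9:-→d10:-→d11:-→d12:H1→d13:-→d14:- -> H1
  add 6.120.64.0/20 -> H2 at depth 20

== LOOKUPS ==
["H6","H1","H1","H1","H2","H1","H1"]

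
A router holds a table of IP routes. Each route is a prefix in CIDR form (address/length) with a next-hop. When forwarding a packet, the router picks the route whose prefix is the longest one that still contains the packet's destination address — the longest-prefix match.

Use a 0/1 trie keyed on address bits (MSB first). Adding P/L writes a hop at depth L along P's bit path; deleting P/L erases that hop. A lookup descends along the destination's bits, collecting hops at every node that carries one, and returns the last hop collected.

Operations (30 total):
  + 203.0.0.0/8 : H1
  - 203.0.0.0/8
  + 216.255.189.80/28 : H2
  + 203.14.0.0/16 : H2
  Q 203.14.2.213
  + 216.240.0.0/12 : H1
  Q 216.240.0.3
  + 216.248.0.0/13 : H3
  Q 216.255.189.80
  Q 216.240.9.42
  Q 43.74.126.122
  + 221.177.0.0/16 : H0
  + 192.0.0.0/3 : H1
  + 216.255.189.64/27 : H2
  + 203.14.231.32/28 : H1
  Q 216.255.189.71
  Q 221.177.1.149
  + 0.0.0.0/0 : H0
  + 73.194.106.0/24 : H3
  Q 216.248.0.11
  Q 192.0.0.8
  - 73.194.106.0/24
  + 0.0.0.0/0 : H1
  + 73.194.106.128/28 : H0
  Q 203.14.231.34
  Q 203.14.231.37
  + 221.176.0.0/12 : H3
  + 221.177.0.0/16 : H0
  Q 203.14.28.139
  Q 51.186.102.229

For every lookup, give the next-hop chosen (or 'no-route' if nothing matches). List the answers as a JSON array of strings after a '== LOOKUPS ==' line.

Process each operation:
  + 203.0.0.0/8 (H1) depth=8
  - 203.0.0.0/8 clear@8
  + 216.255.189.80/28 (H2) depth=28
  + 203.14.0.0/16 (H2) depth=16
  lookup 203.14.2.213: bits 1100101100001110 walk d0:-→d1:-→d2:-→d3:-→d4:-→d5:-→d6:-→d7:-→d8:-→d9:-→d10:-→d11:-→d12:-→d13:-→d14:-→d15:-→d16:H2 -> H2
  + 216.240.0.0/12 (H1) depth=12
  lookup 216.240.0.3: bits 110110001111 walk d0:-→d1:-→d2:-→d3:-→d4:-→d5:-→d6:-→d7:-→d8:-→d9:-→d10:-→d11:-→d12:H1 -> H1
  + 216.248.0.0/13 (H3) depth=13
  lookup 216.255.189.80: bits 1101100011111111101111010101 walk d0:-→d1:-→d2:-→d3:-→d4:-→d5:-→d6:-→d7:-→d8:-→d9:-→d10:-→d11:-→d12:H1→d13:H3→d14:-→d15:-→d16:-→d17:-→d18:-→d19:-→d20:-→d21:-→d22:-→d23:-→d24:-→d25:-→d26:-→d27:-→d28:H2 -> H2
  lookup 216.240.9.42: bits 110110001111 walk d0:-→d1:-→d2:-→d3:-→d4:-→d5:-→d6:-→d7:-→d8:-→d9:-→d10:-→d11:-→d12:H1 -> H1
  lookup 43.74.126.122: bits ε walk d0:- -> no-route
  + 221.177.0.0/16 (H0) depth=16
  + 192.0.0.0/3 (H1) depth=3
  + 216.255.189.64/27 (H2) depth=27
  + 203.14.231.32/28 (H1) depth=28
  lookup 216.255.189.71: bits 110110001111111110111101010 walk d0:-→d1:-→d2:-→d3:H1→d4:-→d5:-→d6:-→d7:-→d8:-→d9:-→d10:-→d11:-→d12:H1→d13:H3→d14:-→d15:-→d16:-→d17:-→d18:-→d19:-→d20:-→d21:-→d22:-→d23:-→d24:-→d25:-→d26:-→d27:H2 -> H2
  lookup 221.177.1.149: bits 1101110110110001 walk d0:-→d1:-→d2:-→d3:H1→d4:-→d5:-→d6:-→d7:-→d8:-→d9:-→d10:-→d11:-→d12:-→d13:-→d14:-→d15:-→d16:H0 -> H0
  + 0.0.0.0/0 (H0) depth=0
  + 73.194.106.0/24 (H3) depth=24
  lookup 216.248.0.11: bits 1101100011111 walk d0:H0→d1:-→d2:-→d3:H1→d4:-→d5:-→d6:-→d7:-→d8:-→d9:-→d10:-→d11:-→d12:H1→d13:H3 -> H3
  lookup 192.0.0.8: bits 1100 walk d0:H0→d1:-→d2:-→d3:H1→d4:- -> H1
  - 73.194.106.0/24 clear@24
  + 0.0.0.0/0 (H1) depth=0
  + 73.194.106.128/28 (H0) depth=28
  lookup 203.14.231.34: bits 1100101100001110111001110010 walk d0:H1→d1:-→d2:-→d3:H1→d4:-→d5:-→d6:-→d7:-→d8:-→d9:-→d10:-→d11:-→d12:-→d13:-→d14:-→d15:-→d16:H2→d17:-→d18:-→d19:-→d20:-→d21:-→d22:-→d23:-→d24:-→d25:-→d26:-→d27:-→d28:H1 -> H1
  lookup 203.14.231.37: bits 1100101100001110111001110010 walk d0:H1→d1:-→d2:-→d3:H1→d4:-→d5:-→d6:-→d7:-→d8:-→d9:-→d10:-→d11:-→d12:-→d13:-→d14:-→d15:-→d16:H2→d17:-→d18:-→d19:-→d20:-→d21:-→d22:-→d23:-→d24:-→d25:-→d26:-→d27:-→d28:H1 -> H1
  + 221.176.0.0/12 (H3) depth=12
  + 221.177.0.0/16 (H0) depth=16
  lookup 203.14.28.139: bits 1100101100001110 walk d0:H1→d1:-→d2:-→d3:H1→d4:-→d5:-→d6:-→d7:-→d8:-→d9:-→d10:-→d11:-→d12:-→d13:-→d14:-→d15:-→d16:H2 -> H2
  lookup 51.186.102.229: bits 0 walk d0:H1→d1:- -> H1

== LOOKUPS ==
["H2","H1","H2","H1","no-route","H2","H0","H3","H1","H1","H1","H2","H1"]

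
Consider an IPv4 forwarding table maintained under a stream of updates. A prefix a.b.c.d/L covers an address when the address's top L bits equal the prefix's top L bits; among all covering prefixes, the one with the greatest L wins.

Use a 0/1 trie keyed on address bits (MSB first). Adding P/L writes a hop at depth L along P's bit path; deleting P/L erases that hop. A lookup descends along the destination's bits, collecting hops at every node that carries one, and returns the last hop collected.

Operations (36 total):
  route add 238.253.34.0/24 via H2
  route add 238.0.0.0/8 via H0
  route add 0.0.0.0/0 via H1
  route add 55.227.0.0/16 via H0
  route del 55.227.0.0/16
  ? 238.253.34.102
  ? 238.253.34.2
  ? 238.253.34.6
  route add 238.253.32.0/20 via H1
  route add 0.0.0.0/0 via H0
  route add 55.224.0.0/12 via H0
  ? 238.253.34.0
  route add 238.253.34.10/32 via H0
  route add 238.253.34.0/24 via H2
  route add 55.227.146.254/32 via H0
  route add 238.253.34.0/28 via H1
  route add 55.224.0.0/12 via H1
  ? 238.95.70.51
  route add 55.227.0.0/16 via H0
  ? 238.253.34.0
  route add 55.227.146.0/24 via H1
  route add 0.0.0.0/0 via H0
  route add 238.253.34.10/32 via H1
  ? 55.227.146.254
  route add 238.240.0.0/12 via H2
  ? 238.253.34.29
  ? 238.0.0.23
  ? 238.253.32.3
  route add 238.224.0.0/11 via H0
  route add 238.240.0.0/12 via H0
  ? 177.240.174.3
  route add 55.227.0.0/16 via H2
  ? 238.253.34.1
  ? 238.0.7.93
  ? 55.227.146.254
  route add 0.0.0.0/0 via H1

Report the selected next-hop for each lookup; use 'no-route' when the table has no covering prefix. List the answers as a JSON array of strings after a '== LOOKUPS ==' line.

Apply in order:
  add 238.253.34.0/24 -> H2 at depth 24
  add 238.0.0.0/8 -> H0 at depth 8
  add 0.0.0.0/0 -> H1 at depth 0
  add 55.227.0.0/16 -> H0 at depth 16
  - 55.227.0.0/16 clear@16
  lookup 238.253.34.102: bits 111011101111110100100010 walk d0:H1→d1:-→d2:-→d3:-→d4:-→d5:-→d6:-→d7:-→d8:H0→d9:-→d10:-→d11:-→d12:-→d13:-→d14:-→d15:-→d16:-→d17:-→d18:-→d19:-→d20:-→d21:-→d22:-→d23:-→d24:H2 -> H2
  lookup 238.253.34.2: bits 111011101111110100100010 walk d0:H1→d1:-→d2:-→d3:-→d4:-→d5:-→d6:-→d7:-→d8:H0→d9:-→d10:-→d11:-→d12:-→d13:-→d14:-→d15:-→d16:-→d17:-→d18:-→d19:-→d20:-→d21:-→d22:-→d23:-→d24:H2 -> H2
  lookup 238.253.34.6: bits 111011101111110100100010 walk d0:H1→d1:-→d2:-→d3:-→d4:-→d5:-→d6:-→d7:-→d8:H0→d9:-→d10:-→d11:-→d12:-→d13:-→d14:-→d15:-→d16:-→d17:-→d18:-→d19:-→d20:-→d21:-→d22:-→d23:-→d24:H2 -> H2
  add 238.253.32.0/20 -> H1 at depth 20
  add 0.0.0.0/0 -> H0 at depth 0
  add 55.224.0.0/12 -> H0 at depth 12
  lookup 238.253.34.0: bits 111011101111110100100010 walk d0:H0→d1:-→d2:-→d3:-→d4:-→d5:-→d6:-→d7:-→d8:H0→d9:-→d10:-→d11:-→d12:-→d13:-→d14:-→d15:-→d16:-→d17:-→d18:-→d19:-→d20:H1→d21:-→d22:-→d23:-→d24:H2 -> H2
  add 238.253.34.10/32 -> H0 at depth 32
  add 238.253.34.0/24 -> H2 at depth 24
  add 55.227.146.254/32 -> H0 at depth 32
  add 238.253.34.0/28 -> H1 at depth 28
  add 55.224.0.0/12 -> H1 at depth 12
  lookup 238.95.70.51: bits 11101110 walk d0:H0→d1:-→d2:-→d3:-→d4:-→d5:-→d6:-→d7:-→d8:H0 -> H0
  add 55.227.0.0/16 -> H0 at depth 16
  lookup 238.253.34.0: bits 1110111011111101001000100000 walk d0:H0→d1:-→d2:-→d3:-→d4:-→d5:-→d6:-→d7:-→d8:H0→d9:-→d10:-→d11:-→d12:-→d13:-→d14:-→d15:-→d16:-→d17:-→d18:-→d19:-→d20:H1→d21:-→d22:-→d23:-→d24:H2→d25:-→d26:-→d27:-→d28:H1 -> H1
  add 55.227.146.0/24 -> H1 at depth 24
  add 0.0.0.0/0 -> H0 at depth 0
  add 238.253.34.10/32 -> H1 at depth 32
  lookup 55.227.146.254: bits 00110111111000111001001011111110 walk d0:H0→d1:-→d2:-→d3:-→d4:-→d5:-→d6:-→d7:-→d8:-→d9:-→d10:-→d11:-→d12:H1→d13:-→d14:-→d15:-→d16:H0→d17:-→d18:-→d19:-→d20:-→d21:-→d22:-→d23:-→d24:H1→d25:-→d26:-→d27:-→d28:-→d29:-→d30:-→d31:-→d32:H0 -> H0
  add 238.240.0.0/12 -> H2 at depth 12
  lookup 238.253.34.29: bits 111011101111110100100010000 walk d0:H0→d1:-→d2:-→d3:-→d4:-→d5:-→d6:-→d7:-→d8:H0→d9:-→d10:-→d11:-→d12:H2→d13:-→d14:-→d15:-→d16:-→d17:-→d18:-→d19:-→d20:H1→d21:-→d22:-→d23:-→d24:H2→d25:-→d26:-→d27:- -> H2
  lookup 238.0.0.23: bits 11101110 walk d0:H0→d1:-→d2:-→d3:-→d4:-→d5:-→d6:-→d7:-→d8:H0 -> H0
  lookup 238.253.32.3: bits 1110111011111101001000 walk d0:H0→d1:-→d2:-→d3:-→d4:-→d5:-→d6:-→d7:-→d8:H0→d9:-→d10:-→d11:-→d12:H2→d13:-→d14:-→d15:-→d16:-→d17:-→d18:-→d19:-→d20:H1→d21:-→d22:- -> H1
  add 238.224.0.0/11 -> H0 at depth 11
  add 238.240.0.0/12 -> H0 at depth 12
  lookup 177.240.174.3: bits 1 walk d0:H0→d1:- -> H0
  add 55.227.0.0/16 -> H2 at depth 16
  lookup 238.253.34.1: bits 1110111011111101001000100000 walk d0:H0→d1:-→d2:-→d3:-→d4:-→d5:-→d6:-→d7:-→d8:H0→d9:-→d10:-→d11:H0→d12:H0→d13:-→d14:-→d15:-→d16:-→d17:-→d18:-→d19:-→d20:H1→d21:-→d22:-→d23:-→d24:H2→d25:-→d26:-→d27:-→d28:H1 -> H1
  lookup 238.0.7.93: bits 11101110 walk d0:H0→d1:-→d2:-→d3:-→d4:-→d5:-→d6:-→d7:-→d8:H0 -> H0
  lookup 55.227.146.254: bits 00110111111000111001001011111110 walk d0:H0→d1:-→d2:-→d3:-→d4:-→d5:-→d6:-→d7:-→d8:-→d9:-→d10:-→d11:-→d12:H1→d13:-→d14:-→d15:-→d16:H2→d17:-→d18:-→d19:-→d20:-→d21:-→d22:-→d23:-→d24:H1→d25:-→d26:-→d27:-→d28:-→d29:-→d30:-→d31:-→d32:H0 -> H0
  add 0.0.0.0/0 -> H1 at depth 0

== LOOKUPS ==
["H2","H2","H2","H2","H0","H1","H0","H2","H0","H1","H0","H1","H0","H0"]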